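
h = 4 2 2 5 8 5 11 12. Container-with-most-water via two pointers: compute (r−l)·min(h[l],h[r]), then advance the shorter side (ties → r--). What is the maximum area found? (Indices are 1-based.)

[1,8] min(4,12)*7=28 best=28 * → l++
[2,8] min(2,12)*6=12 best=28 → l++
[3,8] min(2,12)*5=10 best=28 → l++
[4,8] min(5,12)*4=20 best=28 → l++
[5,8] min(8,12)*3=24 best=28 → l++
[6,8] min(5,12)*2=10 best=28 → l++
[7,8] min(11,12)*1=11 best=28 → l++

max area = 28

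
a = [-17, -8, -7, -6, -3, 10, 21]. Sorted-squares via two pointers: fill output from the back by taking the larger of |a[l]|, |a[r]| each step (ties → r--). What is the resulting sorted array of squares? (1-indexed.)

l=1 r=7: |-17|<=|21| out[7]=441, r--
l=1 r=6: |-17|>|10| out[6]=289, l++
l=2 r=6: |-8|<=|10| out[5]=100, r--
l=2 r=5: |-8|>|-3| out[4]=64, l++
l=3 r=5: |-7|>|-3| out[3]=49, l++
l=4 r=5: |-6|>|-3| out[2]=36, l++
l=5 r=5: |-3|<=|-3| out[1]=9, r--

[9, 36, 49, 64, 100, 289, 441]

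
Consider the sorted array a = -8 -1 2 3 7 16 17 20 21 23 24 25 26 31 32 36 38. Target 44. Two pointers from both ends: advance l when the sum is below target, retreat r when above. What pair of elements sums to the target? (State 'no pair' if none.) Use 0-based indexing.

(20, 24)

l=0 r=16: -8+38=30 <44, l++
l=1 r=16: -1+38=37 <44, l++
l=2 r=16: 2+38=40 <44, l++
l=3 r=16: 3+38=41 <44, l++
l=4 r=16: 7+38=45 >44, r--
l=4 r=15: 7+36=43 <44, l++
l=5 r=15: 16+36=52 >44, r--
l=5 r=14: 16+32=48 >44, r--
l=5 r=13: 16+31=47 >44, r--
l=5 r=12: 16+26=42 <44, l++
l=6 r=12: 17+26=43 <44, l++
l=7 r=12: 20+26=46 >44, r--
l=7 r=11: 20+25=45 >44, r--
l=7 r=10: 20+24=44, found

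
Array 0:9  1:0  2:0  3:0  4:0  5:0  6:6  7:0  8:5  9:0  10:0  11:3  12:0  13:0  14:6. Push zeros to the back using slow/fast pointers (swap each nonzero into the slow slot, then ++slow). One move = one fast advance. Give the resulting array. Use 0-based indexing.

[9, 6, 5, 3, 6, 0, 0, 0, 0, 0, 0, 0, 0, 0, 0]

slow=0 fast=0: a[fast]=9≠0 swap→a[0]=9, slow++,fast++
slow=1 fast=1: a[fast]=0, fast++
slow=1 fast=2: a[fast]=0, fast++
slow=1 fast=3: a[fast]=0, fast++
slow=1 fast=4: a[fast]=0, fast++
slow=1 fast=5: a[fast]=0, fast++
slow=1 fast=6: a[fast]=6≠0 swap→a[1]=6, slow++,fast++
slow=2 fast=7: a[fast]=0, fast++
slow=2 fast=8: a[fast]=5≠0 swap→a[2]=5, slow++,fast++
slow=3 fast=9: a[fast]=0, fast++
slow=3 fast=10: a[fast]=0, fast++
slow=3 fast=11: a[fast]=3≠0 swap→a[3]=3, slow++,fast++
slow=4 fast=12: a[fast]=0, fast++
slow=4 fast=13: a[fast]=0, fast++
slow=4 fast=14: a[fast]=6≠0 swap→a[4]=6, slow++,fast++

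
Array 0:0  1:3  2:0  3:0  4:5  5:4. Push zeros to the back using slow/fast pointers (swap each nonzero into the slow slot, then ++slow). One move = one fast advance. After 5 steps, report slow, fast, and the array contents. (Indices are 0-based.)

slow=0 fast=0: a[fast]=0, fast++
slow=0 fast=1: a[fast]=3≠0 swap→a[0]=3, slow++,fast++
slow=1 fast=2: a[fast]=0, fast++
slow=1 fast=3: a[fast]=0, fast++
slow=1 fast=4: a[fast]=5≠0 swap→a[1]=5, slow++,fast++

slow=2, fast=5, a=[3, 5, 0, 0, 0, 4]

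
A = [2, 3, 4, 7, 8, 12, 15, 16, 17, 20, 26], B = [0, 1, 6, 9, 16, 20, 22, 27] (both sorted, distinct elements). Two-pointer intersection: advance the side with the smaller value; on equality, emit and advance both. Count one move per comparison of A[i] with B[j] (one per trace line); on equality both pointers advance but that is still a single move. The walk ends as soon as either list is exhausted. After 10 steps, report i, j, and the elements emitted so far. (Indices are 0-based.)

i=6, j=4, emitted=[]

[i=0,j=0] 2>0 → j++
[i=0,j=1] 2>1 → j++
[i=0,j=2] 2<6 → i++
[i=1,j=2] 3<6 → i++
[i=2,j=2] 4<6 → i++
[i=3,j=2] 7>6 → j++
[i=3,j=3] 7<9 → i++
[i=4,j=3] 8<9 → i++
[i=5,j=3] 12>9 → j++
[i=5,j=4] 12<16 → i++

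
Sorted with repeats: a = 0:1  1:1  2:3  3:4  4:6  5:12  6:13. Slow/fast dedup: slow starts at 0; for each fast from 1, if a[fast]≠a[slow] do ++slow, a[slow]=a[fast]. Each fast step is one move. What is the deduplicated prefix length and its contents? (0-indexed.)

length 6; prefix = [1, 3, 4, 6, 12, 13]

(s=0,f=1) a[fast]=1=a[slow] dup → fast++
(s=0,f=2) a[fast]=3≠a[slow]=1 write a[1]=3 → slow++,fast++
(s=1,f=3) a[fast]=4≠a[slow]=3 write a[2]=4 → slow++,fast++
(s=2,f=4) a[fast]=6≠a[slow]=4 write a[3]=6 → slow++,fast++
(s=3,f=5) a[fast]=12≠a[slow]=6 write a[4]=12 → slow++,fast++
(s=4,f=6) a[fast]=13≠a[slow]=12 write a[5]=13 → slow++,fast++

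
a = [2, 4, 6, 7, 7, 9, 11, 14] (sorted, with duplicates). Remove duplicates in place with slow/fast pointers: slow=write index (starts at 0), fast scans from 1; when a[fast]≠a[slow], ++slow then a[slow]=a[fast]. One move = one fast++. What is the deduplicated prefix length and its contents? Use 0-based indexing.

slow=0 fast=1: a[fast]=4≠a[slow]=2 write a[1]=4, slow++,fast++
slow=1 fast=2: a[fast]=6≠a[slow]=4 write a[2]=6, slow++,fast++
slow=2 fast=3: a[fast]=7≠a[slow]=6 write a[3]=7, slow++,fast++
slow=3 fast=4: a[fast]=7=a[slow] dup, fast++
slow=3 fast=5: a[fast]=9≠a[slow]=7 write a[4]=9, slow++,fast++
slow=4 fast=6: a[fast]=11≠a[slow]=9 write a[5]=11, slow++,fast++
slow=5 fast=7: a[fast]=14≠a[slow]=11 write a[6]=14, slow++,fast++

length 7; prefix = [2, 4, 6, 7, 9, 11, 14]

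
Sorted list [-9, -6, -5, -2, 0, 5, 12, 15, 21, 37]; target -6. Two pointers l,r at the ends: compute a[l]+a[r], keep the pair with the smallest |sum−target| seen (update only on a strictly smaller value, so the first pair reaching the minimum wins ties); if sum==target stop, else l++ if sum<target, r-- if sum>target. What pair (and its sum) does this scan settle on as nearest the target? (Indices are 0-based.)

[0,9] -9+37=28 d=34 * → r--
[0,8] -9+21=12 d=18 * → r--
[0,7] -9+15=6 d=12 * → r--
[0,6] -9+12=3 d=9 * → r--
[0,5] -9+5=-4 d=2 * → r--
[0,4] -9+0=-9 d=3 → l++
[1,4] -6+0=-6 d=0 * → stop

pair (-6, 0) with sum -6 (|Δ|=0)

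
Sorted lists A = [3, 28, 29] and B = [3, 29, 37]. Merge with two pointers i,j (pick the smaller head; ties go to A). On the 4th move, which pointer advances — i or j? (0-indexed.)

[i=0,j=0] A[i]=3<=B[j]=3 take 3 → i++
[i=1,j=0] A[i]=28>B[j]=3 take 3 → j++
[i=1,j=1] A[i]=28<=B[j]=29 take 28 → i++
[i=2,j=1] A[i]=29<=B[j]=29 take 29 → i++

i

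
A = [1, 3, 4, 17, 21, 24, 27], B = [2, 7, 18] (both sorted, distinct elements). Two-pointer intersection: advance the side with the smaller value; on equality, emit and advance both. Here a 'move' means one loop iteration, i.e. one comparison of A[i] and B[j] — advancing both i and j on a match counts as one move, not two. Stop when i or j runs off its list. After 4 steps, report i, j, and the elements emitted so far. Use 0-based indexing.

i=3, j=1, emitted=[]

[i=0,j=0] 1<2 → i++
[i=1,j=0] 3>2 → j++
[i=1,j=1] 3<7 → i++
[i=2,j=1] 4<7 → i++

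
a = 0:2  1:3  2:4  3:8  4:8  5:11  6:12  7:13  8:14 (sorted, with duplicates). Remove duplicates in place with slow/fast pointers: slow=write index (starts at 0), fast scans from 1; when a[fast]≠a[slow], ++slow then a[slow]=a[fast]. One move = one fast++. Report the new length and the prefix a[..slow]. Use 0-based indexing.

length 8; prefix = [2, 3, 4, 8, 11, 12, 13, 14]

(s=0,f=1) a[fast]=3≠a[slow]=2 write a[1]=3 → slow++,fast++
(s=1,f=2) a[fast]=4≠a[slow]=3 write a[2]=4 → slow++,fast++
(s=2,f=3) a[fast]=8≠a[slow]=4 write a[3]=8 → slow++,fast++
(s=3,f=4) a[fast]=8=a[slow] dup → fast++
(s=3,f=5) a[fast]=11≠a[slow]=8 write a[4]=11 → slow++,fast++
(s=4,f=6) a[fast]=12≠a[slow]=11 write a[5]=12 → slow++,fast++
(s=5,f=7) a[fast]=13≠a[slow]=12 write a[6]=13 → slow++,fast++
(s=6,f=8) a[fast]=14≠a[slow]=13 write a[7]=14 → slow++,fast++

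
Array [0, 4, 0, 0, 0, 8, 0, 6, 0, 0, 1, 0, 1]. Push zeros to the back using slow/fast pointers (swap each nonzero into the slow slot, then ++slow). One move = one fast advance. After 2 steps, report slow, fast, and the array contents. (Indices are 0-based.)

slow=1, fast=2, a=[4, 0, 0, 0, 0, 8, 0, 6, 0, 0, 1, 0, 1]

(s=0,f=0) a[fast]=0 → fast++
(s=0,f=1) a[fast]=4≠0 swap→a[0]=4 → slow++,fast++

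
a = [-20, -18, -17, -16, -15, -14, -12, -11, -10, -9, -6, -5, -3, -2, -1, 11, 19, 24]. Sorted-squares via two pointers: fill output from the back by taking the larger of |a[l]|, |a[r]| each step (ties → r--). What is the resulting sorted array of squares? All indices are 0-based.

l=0 r=17: |-20|<=|24| out[17]=576, r--
l=0 r=16: |-20|>|19| out[16]=400, l++
l=1 r=16: |-18|<=|19| out[15]=361, r--
l=1 r=15: |-18|>|11| out[14]=324, l++
l=2 r=15: |-17|>|11| out[13]=289, l++
l=3 r=15: |-16|>|11| out[12]=256, l++
l=4 r=15: |-15|>|11| out[11]=225, l++
l=5 r=15: |-14|>|11| out[10]=196, l++
l=6 r=15: |-12|>|11| out[9]=144, l++
l=7 r=15: |-11|<=|11| out[8]=121, r--
l=7 r=14: |-11|>|-1| out[7]=121, l++
l=8 r=14: |-10|>|-1| out[6]=100, l++
l=9 r=14: |-9|>|-1| out[5]=81, l++
l=10 r=14: |-6|>|-1| out[4]=36, l++
l=11 r=14: |-5|>|-1| out[3]=25, l++
l=12 r=14: |-3|>|-1| out[2]=9, l++
l=13 r=14: |-2|>|-1| out[1]=4, l++
l=14 r=14: |-1|<=|-1| out[0]=1, r--

[1, 4, 9, 25, 36, 81, 100, 121, 121, 144, 196, 225, 256, 289, 324, 361, 400, 576]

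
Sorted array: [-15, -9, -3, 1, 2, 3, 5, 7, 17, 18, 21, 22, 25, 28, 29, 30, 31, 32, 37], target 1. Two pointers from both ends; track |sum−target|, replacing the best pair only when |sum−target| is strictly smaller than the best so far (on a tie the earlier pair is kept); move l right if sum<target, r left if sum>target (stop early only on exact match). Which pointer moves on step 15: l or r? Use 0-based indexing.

r

[0,18] -15+37=22 d=21 * → r--
[0,17] -15+32=17 d=16 * → r--
[0,16] -15+31=16 d=15 * → r--
[0,15] -15+30=15 d=14 * → r--
[0,14] -15+29=14 d=13 * → r--
[0,13] -15+28=13 d=12 * → r--
[0,12] -15+25=10 d=9 * → r--
[0,11] -15+22=7 d=6 * → r--
[0,10] -15+21=6 d=5 * → r--
[0,9] -15+18=3 d=2 * → r--
[0,8] -15+17=2 d=1 * → r--
[0,7] -15+7=-8 d=9 → l++
[1,7] -9+7=-2 d=3 → l++
[2,7] -3+7=4 d=3 → r--
[2,6] -3+5=2 d=1 → r--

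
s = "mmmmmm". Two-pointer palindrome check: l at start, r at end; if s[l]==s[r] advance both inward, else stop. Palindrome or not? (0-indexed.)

palindrome

[0,5] 'm'=='m' → l++,r--
[1,4] 'm'=='m' → l++,r--
[2,3] 'm'=='m' → l++,r--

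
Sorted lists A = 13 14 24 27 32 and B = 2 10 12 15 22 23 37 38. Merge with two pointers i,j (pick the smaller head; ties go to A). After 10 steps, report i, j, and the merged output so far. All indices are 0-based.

i=4, j=6, merged so far=[2, 10, 12, 13, 14, 15, 22, 23, 24, 27]

i=0 j=0: A[i]=13>B[j]=2 take 2, j++
i=0 j=1: A[i]=13>B[j]=10 take 10, j++
i=0 j=2: A[i]=13>B[j]=12 take 12, j++
i=0 j=3: A[i]=13<=B[j]=15 take 13, i++
i=1 j=3: A[i]=14<=B[j]=15 take 14, i++
i=2 j=3: A[i]=24>B[j]=15 take 15, j++
i=2 j=4: A[i]=24>B[j]=22 take 22, j++
i=2 j=5: A[i]=24>B[j]=23 take 23, j++
i=2 j=6: A[i]=24<=B[j]=37 take 24, i++
i=3 j=6: A[i]=27<=B[j]=37 take 27, i++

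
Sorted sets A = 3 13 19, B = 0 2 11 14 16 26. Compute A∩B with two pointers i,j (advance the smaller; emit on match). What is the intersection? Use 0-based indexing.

[i=0,j=0] 3>0 → j++
[i=0,j=1] 3>2 → j++
[i=0,j=2] 3<11 → i++
[i=1,j=2] 13>11 → j++
[i=1,j=3] 13<14 → i++
[i=2,j=3] 19>14 → j++
[i=2,j=4] 19>16 → j++
[i=2,j=5] 19<26 → i++

intersection = []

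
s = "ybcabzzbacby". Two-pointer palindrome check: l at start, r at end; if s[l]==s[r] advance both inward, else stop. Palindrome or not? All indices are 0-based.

palindrome

[0,11] 'y'=='y' → l++,r--
[1,10] 'b'=='b' → l++,r--
[2,9] 'c'=='c' → l++,r--
[3,8] 'a'=='a' → l++,r--
[4,7] 'b'=='b' → l++,r--
[5,6] 'z'=='z' → l++,r--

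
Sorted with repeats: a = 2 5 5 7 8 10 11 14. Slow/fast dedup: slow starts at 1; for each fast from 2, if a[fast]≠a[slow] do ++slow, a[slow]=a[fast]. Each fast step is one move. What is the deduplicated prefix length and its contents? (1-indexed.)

(s=1,f=2) a[fast]=5≠a[slow]=2 write a[2]=5 → slow++,fast++
(s=2,f=3) a[fast]=5=a[slow] dup → fast++
(s=2,f=4) a[fast]=7≠a[slow]=5 write a[3]=7 → slow++,fast++
(s=3,f=5) a[fast]=8≠a[slow]=7 write a[4]=8 → slow++,fast++
(s=4,f=6) a[fast]=10≠a[slow]=8 write a[5]=10 → slow++,fast++
(s=5,f=7) a[fast]=11≠a[slow]=10 write a[6]=11 → slow++,fast++
(s=6,f=8) a[fast]=14≠a[slow]=11 write a[7]=14 → slow++,fast++

length 7; prefix = [2, 5, 7, 8, 10, 11, 14]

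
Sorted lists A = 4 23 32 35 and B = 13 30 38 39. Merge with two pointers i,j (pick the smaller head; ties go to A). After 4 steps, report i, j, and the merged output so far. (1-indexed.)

i=3, j=3, merged so far=[4, 13, 23, 30]

i=1 j=1: A[i]=4<=B[j]=13 take 4, i++
i=2 j=1: A[i]=23>B[j]=13 take 13, j++
i=2 j=2: A[i]=23<=B[j]=30 take 23, i++
i=3 j=2: A[i]=32>B[j]=30 take 30, j++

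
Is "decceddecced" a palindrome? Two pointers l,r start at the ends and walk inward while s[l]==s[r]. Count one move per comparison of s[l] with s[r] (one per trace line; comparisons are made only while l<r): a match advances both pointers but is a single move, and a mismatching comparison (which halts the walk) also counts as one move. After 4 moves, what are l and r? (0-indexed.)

l=4, r=7

l=0 r=11: 'd'=='d', l++,r--
l=1 r=10: 'e'=='e', l++,r--
l=2 r=9: 'c'=='c', l++,r--
l=3 r=8: 'c'=='c', l++,r--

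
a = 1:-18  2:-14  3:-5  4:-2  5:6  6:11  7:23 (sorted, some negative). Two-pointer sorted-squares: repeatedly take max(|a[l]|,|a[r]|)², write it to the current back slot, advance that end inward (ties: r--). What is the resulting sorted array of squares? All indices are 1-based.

[4, 25, 36, 121, 196, 324, 529]

l=1 r=7: |-18|<=|23| out[7]=529, r--
l=1 r=6: |-18|>|11| out[6]=324, l++
l=2 r=6: |-14|>|11| out[5]=196, l++
l=3 r=6: |-5|<=|11| out[4]=121, r--
l=3 r=5: |-5|<=|6| out[3]=36, r--
l=3 r=4: |-5|>|-2| out[2]=25, l++
l=4 r=4: |-2|<=|-2| out[1]=4, r--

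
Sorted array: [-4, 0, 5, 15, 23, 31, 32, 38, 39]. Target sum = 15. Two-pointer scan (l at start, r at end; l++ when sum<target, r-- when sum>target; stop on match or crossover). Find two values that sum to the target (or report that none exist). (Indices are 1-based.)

(0, 15)

l=1 r=9: -4+39=35 >15, r--
l=1 r=8: -4+38=34 >15, r--
l=1 r=7: -4+32=28 >15, r--
l=1 r=6: -4+31=27 >15, r--
l=1 r=5: -4+23=19 >15, r--
l=1 r=4: -4+15=11 <15, l++
l=2 r=4: 0+15=15, found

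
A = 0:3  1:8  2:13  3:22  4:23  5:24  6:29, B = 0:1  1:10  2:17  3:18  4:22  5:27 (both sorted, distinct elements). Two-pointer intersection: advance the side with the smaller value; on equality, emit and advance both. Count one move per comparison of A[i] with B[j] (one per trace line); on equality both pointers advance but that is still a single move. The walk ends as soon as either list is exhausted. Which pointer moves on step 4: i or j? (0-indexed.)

[i=0,j=0] 3>1 → j++
[i=0,j=1] 3<10 → i++
[i=1,j=1] 8<10 → i++
[i=2,j=1] 13>10 → j++

j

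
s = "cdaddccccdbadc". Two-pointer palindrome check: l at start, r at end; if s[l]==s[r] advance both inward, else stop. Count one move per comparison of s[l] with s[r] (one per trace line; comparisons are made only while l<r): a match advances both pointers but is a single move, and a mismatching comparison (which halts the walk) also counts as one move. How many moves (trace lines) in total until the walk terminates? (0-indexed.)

4 moves

[0,13] 'c'=='c' → l++,r--
[1,12] 'd'=='d' → l++,r--
[2,11] 'a'=='a' → l++,r--
[3,10] 'd'!='b' → stop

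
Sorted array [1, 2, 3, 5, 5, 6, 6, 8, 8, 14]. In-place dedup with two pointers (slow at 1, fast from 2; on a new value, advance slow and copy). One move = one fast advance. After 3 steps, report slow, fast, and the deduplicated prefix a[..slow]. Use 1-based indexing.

slow=4, fast=5, prefix=[1, 2, 3, 5]

slow=1 fast=2: a[fast]=2≠a[slow]=1 write a[2]=2, slow++,fast++
slow=2 fast=3: a[fast]=3≠a[slow]=2 write a[3]=3, slow++,fast++
slow=3 fast=4: a[fast]=5≠a[slow]=3 write a[4]=5, slow++,fast++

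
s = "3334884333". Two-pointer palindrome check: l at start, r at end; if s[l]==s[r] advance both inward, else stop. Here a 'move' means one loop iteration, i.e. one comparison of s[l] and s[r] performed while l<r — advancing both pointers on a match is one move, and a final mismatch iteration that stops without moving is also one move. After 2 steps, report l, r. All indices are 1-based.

l=3, r=8

l=1 r=10: '3'=='3', l++,r--
l=2 r=9: '3'=='3', l++,r--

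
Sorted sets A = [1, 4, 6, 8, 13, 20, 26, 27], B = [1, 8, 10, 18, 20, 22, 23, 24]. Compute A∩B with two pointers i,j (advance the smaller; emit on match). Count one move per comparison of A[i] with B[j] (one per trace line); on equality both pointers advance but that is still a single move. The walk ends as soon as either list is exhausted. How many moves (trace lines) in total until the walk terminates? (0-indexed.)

11 moves

i=0 j=0: 1==1 emit, i++,j++
i=1 j=1: 4<8, i++
i=2 j=1: 6<8, i++
i=3 j=1: 8==8 emit, i++,j++
i=4 j=2: 13>10, j++
i=4 j=3: 13<18, i++
i=5 j=3: 20>18, j++
i=5 j=4: 20==20 emit, i++,j++
i=6 j=5: 26>22, j++
i=6 j=6: 26>23, j++
i=6 j=7: 26>24, j++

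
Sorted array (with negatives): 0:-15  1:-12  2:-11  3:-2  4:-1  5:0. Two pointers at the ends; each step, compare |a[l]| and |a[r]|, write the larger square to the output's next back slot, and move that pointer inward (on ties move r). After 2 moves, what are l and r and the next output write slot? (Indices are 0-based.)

[0,5] |-15|>|0| out[5]=225 → l++
[1,5] |-12|>|0| out[4]=144 → l++

l=2, r=5, next write slot=3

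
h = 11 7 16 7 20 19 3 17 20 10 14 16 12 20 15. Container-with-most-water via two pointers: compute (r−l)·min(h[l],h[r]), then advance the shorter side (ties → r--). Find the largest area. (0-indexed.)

[0,14] min(11,15)*14=154 best=154 * → l++
[1,14] min(7,15)*13=91 best=154 → l++
[2,14] min(16,15)*12=180 best=180 * → r--
[2,13] min(16,20)*11=176 best=180 → l++
[3,13] min(7,20)*10=70 best=180 → l++
[4,13] min(20,20)*9=180 best=180 → r--
[4,12] min(20,12)*8=96 best=180 → r--
[4,11] min(20,16)*7=112 best=180 → r--
[4,10] min(20,14)*6=84 best=180 → r--
[4,9] min(20,10)*5=50 best=180 → r--
[4,8] min(20,20)*4=80 best=180 → r--
[4,7] min(20,17)*3=51 best=180 → r--
[4,6] min(20,3)*2=6 best=180 → r--
[4,5] min(20,19)*1=19 best=180 → r--

max area = 180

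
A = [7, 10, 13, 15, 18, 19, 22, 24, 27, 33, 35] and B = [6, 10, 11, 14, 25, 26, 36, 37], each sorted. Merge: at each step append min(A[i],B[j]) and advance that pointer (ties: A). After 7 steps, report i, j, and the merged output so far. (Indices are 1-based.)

[i=1,j=1] A[i]=7>B[j]=6 take 6 → j++
[i=1,j=2] A[i]=7<=B[j]=10 take 7 → i++
[i=2,j=2] A[i]=10<=B[j]=10 take 10 → i++
[i=3,j=2] A[i]=13>B[j]=10 take 10 → j++
[i=3,j=3] A[i]=13>B[j]=11 take 11 → j++
[i=3,j=4] A[i]=13<=B[j]=14 take 13 → i++
[i=4,j=4] A[i]=15>B[j]=14 take 14 → j++

i=4, j=5, merged so far=[6, 7, 10, 10, 11, 13, 14]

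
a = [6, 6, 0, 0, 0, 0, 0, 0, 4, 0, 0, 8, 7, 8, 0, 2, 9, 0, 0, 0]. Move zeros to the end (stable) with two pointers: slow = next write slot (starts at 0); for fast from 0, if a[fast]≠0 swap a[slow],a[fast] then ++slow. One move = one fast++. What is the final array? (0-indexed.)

[6, 6, 4, 8, 7, 8, 2, 9, 0, 0, 0, 0, 0, 0, 0, 0, 0, 0, 0, 0]

(s=0,f=0) a[fast]=6≠0 swap→a[0]=6 → slow++,fast++
(s=1,f=1) a[fast]=6≠0 swap→a[1]=6 → slow++,fast++
(s=2,f=2) a[fast]=0 → fast++
(s=2,f=3) a[fast]=0 → fast++
(s=2,f=4) a[fast]=0 → fast++
(s=2,f=5) a[fast]=0 → fast++
(s=2,f=6) a[fast]=0 → fast++
(s=2,f=7) a[fast]=0 → fast++
(s=2,f=8) a[fast]=4≠0 swap→a[2]=4 → slow++,fast++
(s=3,f=9) a[fast]=0 → fast++
(s=3,f=10) a[fast]=0 → fast++
(s=3,f=11) a[fast]=8≠0 swap→a[3]=8 → slow++,fast++
(s=4,f=12) a[fast]=7≠0 swap→a[4]=7 → slow++,fast++
(s=5,f=13) a[fast]=8≠0 swap→a[5]=8 → slow++,fast++
(s=6,f=14) a[fast]=0 → fast++
(s=6,f=15) a[fast]=2≠0 swap→a[6]=2 → slow++,fast++
(s=7,f=16) a[fast]=9≠0 swap→a[7]=9 → slow++,fast++
(s=8,f=17) a[fast]=0 → fast++
(s=8,f=18) a[fast]=0 → fast++
(s=8,f=19) a[fast]=0 → fast++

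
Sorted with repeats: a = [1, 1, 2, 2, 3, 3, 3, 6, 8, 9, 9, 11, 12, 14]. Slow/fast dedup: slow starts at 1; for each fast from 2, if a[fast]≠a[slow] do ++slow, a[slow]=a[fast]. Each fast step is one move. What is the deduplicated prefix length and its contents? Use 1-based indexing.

slow=1 fast=2: a[fast]=1=a[slow] dup, fast++
slow=1 fast=3: a[fast]=2≠a[slow]=1 write a[2]=2, slow++,fast++
slow=2 fast=4: a[fast]=2=a[slow] dup, fast++
slow=2 fast=5: a[fast]=3≠a[slow]=2 write a[3]=3, slow++,fast++
slow=3 fast=6: a[fast]=3=a[slow] dup, fast++
slow=3 fast=7: a[fast]=3=a[slow] dup, fast++
slow=3 fast=8: a[fast]=6≠a[slow]=3 write a[4]=6, slow++,fast++
slow=4 fast=9: a[fast]=8≠a[slow]=6 write a[5]=8, slow++,fast++
slow=5 fast=10: a[fast]=9≠a[slow]=8 write a[6]=9, slow++,fast++
slow=6 fast=11: a[fast]=9=a[slow] dup, fast++
slow=6 fast=12: a[fast]=11≠a[slow]=9 write a[7]=11, slow++,fast++
slow=7 fast=13: a[fast]=12≠a[slow]=11 write a[8]=12, slow++,fast++
slow=8 fast=14: a[fast]=14≠a[slow]=12 write a[9]=14, slow++,fast++

length 9; prefix = [1, 2, 3, 6, 8, 9, 11, 12, 14]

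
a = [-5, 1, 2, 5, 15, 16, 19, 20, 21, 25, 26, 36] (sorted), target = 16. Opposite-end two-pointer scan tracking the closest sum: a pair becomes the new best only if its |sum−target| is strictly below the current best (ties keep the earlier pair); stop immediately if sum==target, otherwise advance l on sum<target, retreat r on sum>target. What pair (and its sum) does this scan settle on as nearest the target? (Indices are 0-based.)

pair (-5, 21) with sum 16 (|Δ|=0)

[0,11] -5+36=31 d=15 * → r--
[0,10] -5+26=21 d=5 * → r--
[0,9] -5+25=20 d=4 * → r--
[0,8] -5+21=16 d=0 * → stop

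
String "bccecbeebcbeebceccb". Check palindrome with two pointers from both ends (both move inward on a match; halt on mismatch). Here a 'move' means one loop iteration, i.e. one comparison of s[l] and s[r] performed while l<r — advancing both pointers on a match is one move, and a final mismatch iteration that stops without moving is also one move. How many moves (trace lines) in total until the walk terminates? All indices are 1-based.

9 moves

[1,19] 'b'=='b' → l++,r--
[2,18] 'c'=='c' → l++,r--
[3,17] 'c'=='c' → l++,r--
[4,16] 'e'=='e' → l++,r--
[5,15] 'c'=='c' → l++,r--
[6,14] 'b'=='b' → l++,r--
[7,13] 'e'=='e' → l++,r--
[8,12] 'e'=='e' → l++,r--
[9,11] 'b'=='b' → l++,r--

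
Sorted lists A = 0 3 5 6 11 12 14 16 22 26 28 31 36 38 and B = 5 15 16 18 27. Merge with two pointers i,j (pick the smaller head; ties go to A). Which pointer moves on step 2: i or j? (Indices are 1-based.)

i

i=1 j=1: A[i]=0<=B[j]=5 take 0, i++
i=2 j=1: A[i]=3<=B[j]=5 take 3, i++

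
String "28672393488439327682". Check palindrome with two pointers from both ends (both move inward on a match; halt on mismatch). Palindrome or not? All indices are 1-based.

l=1 r=20: '2'=='2', l++,r--
l=2 r=19: '8'=='8', l++,r--
l=3 r=18: '6'=='6', l++,r--
l=4 r=17: '7'=='7', l++,r--
l=5 r=16: '2'=='2', l++,r--
l=6 r=15: '3'=='3', l++,r--
l=7 r=14: '9'=='9', l++,r--
l=8 r=13: '3'=='3', l++,r--
l=9 r=12: '4'=='4', l++,r--
l=10 r=11: '8'=='8', l++,r--

palindrome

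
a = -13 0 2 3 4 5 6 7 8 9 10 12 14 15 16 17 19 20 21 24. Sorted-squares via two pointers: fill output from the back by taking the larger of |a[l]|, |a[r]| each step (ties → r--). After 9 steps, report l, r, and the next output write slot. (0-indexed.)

l=1, r=11, next write slot=10

l=0 r=19: |-13|<=|24| out[19]=576, r--
l=0 r=18: |-13|<=|21| out[18]=441, r--
l=0 r=17: |-13|<=|20| out[17]=400, r--
l=0 r=16: |-13|<=|19| out[16]=361, r--
l=0 r=15: |-13|<=|17| out[15]=289, r--
l=0 r=14: |-13|<=|16| out[14]=256, r--
l=0 r=13: |-13|<=|15| out[13]=225, r--
l=0 r=12: |-13|<=|14| out[12]=196, r--
l=0 r=11: |-13|>|12| out[11]=169, l++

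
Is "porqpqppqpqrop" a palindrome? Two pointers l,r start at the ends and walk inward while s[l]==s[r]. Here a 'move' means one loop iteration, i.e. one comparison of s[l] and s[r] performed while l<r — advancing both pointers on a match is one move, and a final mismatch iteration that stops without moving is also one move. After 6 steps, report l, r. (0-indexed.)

l=6, r=7

l=0 r=13: 'p'=='p', l++,r--
l=1 r=12: 'o'=='o', l++,r--
l=2 r=11: 'r'=='r', l++,r--
l=3 r=10: 'q'=='q', l++,r--
l=4 r=9: 'p'=='p', l++,r--
l=5 r=8: 'q'=='q', l++,r--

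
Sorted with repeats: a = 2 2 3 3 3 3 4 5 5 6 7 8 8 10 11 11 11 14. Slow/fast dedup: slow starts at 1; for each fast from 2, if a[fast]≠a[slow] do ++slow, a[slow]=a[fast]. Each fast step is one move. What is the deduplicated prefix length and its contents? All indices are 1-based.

(s=1,f=2) a[fast]=2=a[slow] dup → fast++
(s=1,f=3) a[fast]=3≠a[slow]=2 write a[2]=3 → slow++,fast++
(s=2,f=4) a[fast]=3=a[slow] dup → fast++
(s=2,f=5) a[fast]=3=a[slow] dup → fast++
(s=2,f=6) a[fast]=3=a[slow] dup → fast++
(s=2,f=7) a[fast]=4≠a[slow]=3 write a[3]=4 → slow++,fast++
(s=3,f=8) a[fast]=5≠a[slow]=4 write a[4]=5 → slow++,fast++
(s=4,f=9) a[fast]=5=a[slow] dup → fast++
(s=4,f=10) a[fast]=6≠a[slow]=5 write a[5]=6 → slow++,fast++
(s=5,f=11) a[fast]=7≠a[slow]=6 write a[6]=7 → slow++,fast++
(s=6,f=12) a[fast]=8≠a[slow]=7 write a[7]=8 → slow++,fast++
(s=7,f=13) a[fast]=8=a[slow] dup → fast++
(s=7,f=14) a[fast]=10≠a[slow]=8 write a[8]=10 → slow++,fast++
(s=8,f=15) a[fast]=11≠a[slow]=10 write a[9]=11 → slow++,fast++
(s=9,f=16) a[fast]=11=a[slow] dup → fast++
(s=9,f=17) a[fast]=11=a[slow] dup → fast++
(s=9,f=18) a[fast]=14≠a[slow]=11 write a[10]=14 → slow++,fast++

length 10; prefix = [2, 3, 4, 5, 6, 7, 8, 10, 11, 14]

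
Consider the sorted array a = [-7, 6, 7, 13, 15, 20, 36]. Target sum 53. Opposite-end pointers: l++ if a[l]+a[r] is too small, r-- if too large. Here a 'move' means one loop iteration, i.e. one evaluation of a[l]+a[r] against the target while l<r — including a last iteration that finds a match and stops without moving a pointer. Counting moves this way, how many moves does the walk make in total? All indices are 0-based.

6 moves

[0,6] -7+36=29 <53 → l++
[1,6] 6+36=42 <53 → l++
[2,6] 7+36=43 <53 → l++
[3,6] 13+36=49 <53 → l++
[4,6] 15+36=51 <53 → l++
[5,6] 20+36=56 >53 → r--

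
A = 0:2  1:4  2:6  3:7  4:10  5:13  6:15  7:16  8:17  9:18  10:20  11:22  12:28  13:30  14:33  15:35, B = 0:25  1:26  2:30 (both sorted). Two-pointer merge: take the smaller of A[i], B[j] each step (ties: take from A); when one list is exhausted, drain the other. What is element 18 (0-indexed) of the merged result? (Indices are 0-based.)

i=0 j=0: A[i]=2<=B[j]=25 take 2, i++
i=1 j=0: A[i]=4<=B[j]=25 take 4, i++
i=2 j=0: A[i]=6<=B[j]=25 take 6, i++
i=3 j=0: A[i]=7<=B[j]=25 take 7, i++
i=4 j=0: A[i]=10<=B[j]=25 take 10, i++
i=5 j=0: A[i]=13<=B[j]=25 take 13, i++
i=6 j=0: A[i]=15<=B[j]=25 take 15, i++
i=7 j=0: A[i]=16<=B[j]=25 take 16, i++
i=8 j=0: A[i]=17<=B[j]=25 take 17, i++
i=9 j=0: A[i]=18<=B[j]=25 take 18, i++
i=10 j=0: A[i]=20<=B[j]=25 take 20, i++
i=11 j=0: A[i]=22<=B[j]=25 take 22, i++
i=12 j=0: A[i]=28>B[j]=25 take 25, j++
i=12 j=1: A[i]=28>B[j]=26 take 26, j++
i=12 j=2: A[i]=28<=B[j]=30 take 28, i++
i=13 j=2: A[i]=30<=B[j]=30 take 30, i++
i=14 j=2: A[i]=33>B[j]=30 take 30, j++
i=14 j=3: B done, take A[i]=33, i++
i=15 j=3: B done, take A[i]=35, i++

merged[18] = 35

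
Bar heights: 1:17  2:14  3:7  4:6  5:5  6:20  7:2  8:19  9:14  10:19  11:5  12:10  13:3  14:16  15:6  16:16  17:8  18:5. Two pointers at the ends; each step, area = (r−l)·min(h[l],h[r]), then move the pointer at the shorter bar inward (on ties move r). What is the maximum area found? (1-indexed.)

max area = 240

[1,18] min(17,5)*17=85 best=85 * → r--
[1,17] min(17,8)*16=128 best=128 * → r--
[1,16] min(17,16)*15=240 best=240 * → r--
[1,15] min(17,6)*14=84 best=240 → r--
[1,14] min(17,16)*13=208 best=240 → r--
[1,13] min(17,3)*12=36 best=240 → r--
[1,12] min(17,10)*11=110 best=240 → r--
[1,11] min(17,5)*10=50 best=240 → r--
[1,10] min(17,19)*9=153 best=240 → l++
[2,10] min(14,19)*8=112 best=240 → l++
[3,10] min(7,19)*7=49 best=240 → l++
[4,10] min(6,19)*6=36 best=240 → l++
[5,10] min(5,19)*5=25 best=240 → l++
[6,10] min(20,19)*4=76 best=240 → r--
[6,9] min(20,14)*3=42 best=240 → r--
[6,8] min(20,19)*2=38 best=240 → r--
[6,7] min(20,2)*1=2 best=240 → r--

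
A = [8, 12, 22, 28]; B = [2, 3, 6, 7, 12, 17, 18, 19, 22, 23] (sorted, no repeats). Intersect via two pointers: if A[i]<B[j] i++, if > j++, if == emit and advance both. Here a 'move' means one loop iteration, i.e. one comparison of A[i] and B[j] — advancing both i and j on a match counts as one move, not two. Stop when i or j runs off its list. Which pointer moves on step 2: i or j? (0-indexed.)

j

i=0 j=0: 8>2, j++
i=0 j=1: 8>3, j++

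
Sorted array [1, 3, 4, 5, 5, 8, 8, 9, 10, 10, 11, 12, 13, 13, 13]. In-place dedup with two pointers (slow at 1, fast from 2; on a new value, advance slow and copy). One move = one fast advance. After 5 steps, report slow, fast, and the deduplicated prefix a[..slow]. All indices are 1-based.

slow=5, fast=7, prefix=[1, 3, 4, 5, 8]

slow=1 fast=2: a[fast]=3≠a[slow]=1 write a[2]=3, slow++,fast++
slow=2 fast=3: a[fast]=4≠a[slow]=3 write a[3]=4, slow++,fast++
slow=3 fast=4: a[fast]=5≠a[slow]=4 write a[4]=5, slow++,fast++
slow=4 fast=5: a[fast]=5=a[slow] dup, fast++
slow=4 fast=6: a[fast]=8≠a[slow]=5 write a[5]=8, slow++,fast++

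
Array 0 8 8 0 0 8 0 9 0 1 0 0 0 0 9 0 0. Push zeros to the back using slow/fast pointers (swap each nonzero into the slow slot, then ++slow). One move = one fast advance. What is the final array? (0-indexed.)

[8, 8, 8, 9, 1, 9, 0, 0, 0, 0, 0, 0, 0, 0, 0, 0, 0]

(s=0,f=0) a[fast]=0 → fast++
(s=0,f=1) a[fast]=8≠0 swap→a[0]=8 → slow++,fast++
(s=1,f=2) a[fast]=8≠0 swap→a[1]=8 → slow++,fast++
(s=2,f=3) a[fast]=0 → fast++
(s=2,f=4) a[fast]=0 → fast++
(s=2,f=5) a[fast]=8≠0 swap→a[2]=8 → slow++,fast++
(s=3,f=6) a[fast]=0 → fast++
(s=3,f=7) a[fast]=9≠0 swap→a[3]=9 → slow++,fast++
(s=4,f=8) a[fast]=0 → fast++
(s=4,f=9) a[fast]=1≠0 swap→a[4]=1 → slow++,fast++
(s=5,f=10) a[fast]=0 → fast++
(s=5,f=11) a[fast]=0 → fast++
(s=5,f=12) a[fast]=0 → fast++
(s=5,f=13) a[fast]=0 → fast++
(s=5,f=14) a[fast]=9≠0 swap→a[5]=9 → slow++,fast++
(s=6,f=15) a[fast]=0 → fast++
(s=6,f=16) a[fast]=0 → fast++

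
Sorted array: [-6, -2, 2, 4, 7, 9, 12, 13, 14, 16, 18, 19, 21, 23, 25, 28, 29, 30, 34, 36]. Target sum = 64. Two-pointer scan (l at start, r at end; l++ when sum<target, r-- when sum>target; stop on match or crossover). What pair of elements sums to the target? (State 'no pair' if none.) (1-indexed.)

(28, 36)

[1,20] -6+36=30 <64 → l++
[2,20] -2+36=34 <64 → l++
[3,20] 2+36=38 <64 → l++
[4,20] 4+36=40 <64 → l++
[5,20] 7+36=43 <64 → l++
[6,20] 9+36=45 <64 → l++
[7,20] 12+36=48 <64 → l++
[8,20] 13+36=49 <64 → l++
[9,20] 14+36=50 <64 → l++
[10,20] 16+36=52 <64 → l++
[11,20] 18+36=54 <64 → l++
[12,20] 19+36=55 <64 → l++
[13,20] 21+36=57 <64 → l++
[14,20] 23+36=59 <64 → l++
[15,20] 25+36=61 <64 → l++
[16,20] 28+36=64 → found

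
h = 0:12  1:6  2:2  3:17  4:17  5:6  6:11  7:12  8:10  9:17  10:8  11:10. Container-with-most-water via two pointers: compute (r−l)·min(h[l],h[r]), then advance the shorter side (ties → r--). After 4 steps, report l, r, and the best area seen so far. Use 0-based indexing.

l=2, r=9, best area=110

l=0 r=11: min(12,10)*11=110 best=110 *, r--
l=0 r=10: min(12,8)*10=80 best=110, r--
l=0 r=9: min(12,17)*9=108 best=110, l++
l=1 r=9: min(6,17)*8=48 best=110, l++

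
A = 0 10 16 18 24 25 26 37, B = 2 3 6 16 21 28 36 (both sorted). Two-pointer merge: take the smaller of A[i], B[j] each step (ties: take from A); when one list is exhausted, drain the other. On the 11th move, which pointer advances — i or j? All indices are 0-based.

[i=0,j=0] A[i]=0<=B[j]=2 take 0 → i++
[i=1,j=0] A[i]=10>B[j]=2 take 2 → j++
[i=1,j=1] A[i]=10>B[j]=3 take 3 → j++
[i=1,j=2] A[i]=10>B[j]=6 take 6 → j++
[i=1,j=3] A[i]=10<=B[j]=16 take 10 → i++
[i=2,j=3] A[i]=16<=B[j]=16 take 16 → i++
[i=3,j=3] A[i]=18>B[j]=16 take 16 → j++
[i=3,j=4] A[i]=18<=B[j]=21 take 18 → i++
[i=4,j=4] A[i]=24>B[j]=21 take 21 → j++
[i=4,j=5] A[i]=24<=B[j]=28 take 24 → i++
[i=5,j=5] A[i]=25<=B[j]=28 take 25 → i++

i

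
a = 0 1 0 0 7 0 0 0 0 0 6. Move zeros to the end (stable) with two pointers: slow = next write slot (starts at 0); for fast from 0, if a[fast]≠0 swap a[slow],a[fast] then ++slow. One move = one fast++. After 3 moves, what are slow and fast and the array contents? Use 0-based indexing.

slow=1, fast=3, a=[1, 0, 0, 0, 7, 0, 0, 0, 0, 0, 6]

(s=0,f=0) a[fast]=0 → fast++
(s=0,f=1) a[fast]=1≠0 swap→a[0]=1 → slow++,fast++
(s=1,f=2) a[fast]=0 → fast++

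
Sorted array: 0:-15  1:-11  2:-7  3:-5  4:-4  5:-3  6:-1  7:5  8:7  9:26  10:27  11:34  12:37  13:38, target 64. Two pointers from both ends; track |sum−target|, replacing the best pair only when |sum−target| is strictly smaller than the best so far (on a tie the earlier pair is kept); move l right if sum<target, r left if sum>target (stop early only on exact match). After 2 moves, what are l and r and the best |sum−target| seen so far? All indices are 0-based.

l=2, r=13, best |Δ|=37

l=0 r=13: -15+38=23 d=41 *, l++
l=1 r=13: -11+38=27 d=37 *, l++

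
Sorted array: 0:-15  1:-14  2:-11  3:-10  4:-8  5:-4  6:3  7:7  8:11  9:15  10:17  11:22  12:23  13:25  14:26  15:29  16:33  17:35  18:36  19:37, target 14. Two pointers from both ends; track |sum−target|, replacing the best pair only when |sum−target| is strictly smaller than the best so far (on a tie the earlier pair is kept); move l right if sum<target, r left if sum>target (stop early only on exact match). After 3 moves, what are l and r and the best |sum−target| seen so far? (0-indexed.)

l=0, r=16, best |Δ|=6

[0,19] -15+37=22 d=8 * → r--
[0,18] -15+36=21 d=7 * → r--
[0,17] -15+35=20 d=6 * → r--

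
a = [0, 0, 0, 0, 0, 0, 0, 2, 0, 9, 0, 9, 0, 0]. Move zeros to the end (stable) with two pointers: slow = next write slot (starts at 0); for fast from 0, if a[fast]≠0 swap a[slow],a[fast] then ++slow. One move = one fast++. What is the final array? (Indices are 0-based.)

slow=0 fast=0: a[fast]=0, fast++
slow=0 fast=1: a[fast]=0, fast++
slow=0 fast=2: a[fast]=0, fast++
slow=0 fast=3: a[fast]=0, fast++
slow=0 fast=4: a[fast]=0, fast++
slow=0 fast=5: a[fast]=0, fast++
slow=0 fast=6: a[fast]=0, fast++
slow=0 fast=7: a[fast]=2≠0 swap→a[0]=2, slow++,fast++
slow=1 fast=8: a[fast]=0, fast++
slow=1 fast=9: a[fast]=9≠0 swap→a[1]=9, slow++,fast++
slow=2 fast=10: a[fast]=0, fast++
slow=2 fast=11: a[fast]=9≠0 swap→a[2]=9, slow++,fast++
slow=3 fast=12: a[fast]=0, fast++
slow=3 fast=13: a[fast]=0, fast++

[2, 9, 9, 0, 0, 0, 0, 0, 0, 0, 0, 0, 0, 0]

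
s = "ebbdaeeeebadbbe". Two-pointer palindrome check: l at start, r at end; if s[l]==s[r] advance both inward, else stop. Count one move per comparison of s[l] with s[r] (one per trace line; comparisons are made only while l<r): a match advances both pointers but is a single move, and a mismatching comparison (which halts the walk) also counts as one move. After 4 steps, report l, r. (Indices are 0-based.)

l=0 r=14: 'e'=='e', l++,r--
l=1 r=13: 'b'=='b', l++,r--
l=2 r=12: 'b'=='b', l++,r--
l=3 r=11: 'd'=='d', l++,r--

l=4, r=10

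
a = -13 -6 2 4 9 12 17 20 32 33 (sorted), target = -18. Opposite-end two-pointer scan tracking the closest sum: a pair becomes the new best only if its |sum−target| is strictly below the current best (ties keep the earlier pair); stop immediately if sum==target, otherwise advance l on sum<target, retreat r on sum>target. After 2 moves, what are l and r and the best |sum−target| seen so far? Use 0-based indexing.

[0,9] -13+33=20 d=38 * → r--
[0,8] -13+32=19 d=37 * → r--

l=0, r=7, best |Δ|=37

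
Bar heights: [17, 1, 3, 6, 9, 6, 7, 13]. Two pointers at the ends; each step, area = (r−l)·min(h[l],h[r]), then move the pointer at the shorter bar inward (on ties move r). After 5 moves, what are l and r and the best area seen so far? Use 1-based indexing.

l=1, r=3, best area=91

[1,8] min(17,13)*7=91 best=91 * → r--
[1,7] min(17,7)*6=42 best=91 → r--
[1,6] min(17,6)*5=30 best=91 → r--
[1,5] min(17,9)*4=36 best=91 → r--
[1,4] min(17,6)*3=18 best=91 → r--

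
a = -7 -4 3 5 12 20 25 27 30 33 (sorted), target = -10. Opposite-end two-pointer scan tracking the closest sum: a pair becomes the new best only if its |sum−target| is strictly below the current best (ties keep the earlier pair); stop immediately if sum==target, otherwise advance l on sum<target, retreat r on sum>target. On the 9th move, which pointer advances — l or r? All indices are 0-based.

l

[0,9] -7+33=26 d=36 * → r--
[0,8] -7+30=23 d=33 * → r--
[0,7] -7+27=20 d=30 * → r--
[0,6] -7+25=18 d=28 * → r--
[0,5] -7+20=13 d=23 * → r--
[0,4] -7+12=5 d=15 * → r--
[0,3] -7+5=-2 d=8 * → r--
[0,2] -7+3=-4 d=6 * → r--
[0,1] -7+-4=-11 d=1 * → l++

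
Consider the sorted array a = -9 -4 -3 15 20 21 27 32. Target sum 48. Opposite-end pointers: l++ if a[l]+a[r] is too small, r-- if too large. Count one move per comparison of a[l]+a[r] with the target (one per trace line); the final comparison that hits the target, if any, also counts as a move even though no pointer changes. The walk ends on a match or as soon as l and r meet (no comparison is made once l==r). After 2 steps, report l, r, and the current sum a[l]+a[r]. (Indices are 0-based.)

[0,7] -9+32=23 <48 → l++
[1,7] -4+32=28 <48 → l++

l=2, r=7, sum=29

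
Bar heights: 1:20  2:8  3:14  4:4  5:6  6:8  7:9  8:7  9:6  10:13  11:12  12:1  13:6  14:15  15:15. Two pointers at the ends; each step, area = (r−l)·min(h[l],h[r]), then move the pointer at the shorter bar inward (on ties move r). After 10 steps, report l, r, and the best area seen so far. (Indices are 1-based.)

l=1, r=5, best area=210

[1,15] min(20,15)*14=210 best=210 * → r--
[1,14] min(20,15)*13=195 best=210 → r--
[1,13] min(20,6)*12=72 best=210 → r--
[1,12] min(20,1)*11=11 best=210 → r--
[1,11] min(20,12)*10=120 best=210 → r--
[1,10] min(20,13)*9=117 best=210 → r--
[1,9] min(20,6)*8=48 best=210 → r--
[1,8] min(20,7)*7=49 best=210 → r--
[1,7] min(20,9)*6=54 best=210 → r--
[1,6] min(20,8)*5=40 best=210 → r--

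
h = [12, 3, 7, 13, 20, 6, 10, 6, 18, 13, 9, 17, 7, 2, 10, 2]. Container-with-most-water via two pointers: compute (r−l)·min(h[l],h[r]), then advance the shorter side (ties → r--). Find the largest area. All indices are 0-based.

max area = 140

[0,15] min(12,2)*15=30 best=30 * → r--
[0,14] min(12,10)*14=140 best=140 * → r--
[0,13] min(12,2)*13=26 best=140 → r--
[0,12] min(12,7)*12=84 best=140 → r--
[0,11] min(12,17)*11=132 best=140 → l++
[1,11] min(3,17)*10=30 best=140 → l++
[2,11] min(7,17)*9=63 best=140 → l++
[3,11] min(13,17)*8=104 best=140 → l++
[4,11] min(20,17)*7=119 best=140 → r--
[4,10] min(20,9)*6=54 best=140 → r--
[4,9] min(20,13)*5=65 best=140 → r--
[4,8] min(20,18)*4=72 best=140 → r--
[4,7] min(20,6)*3=18 best=140 → r--
[4,6] min(20,10)*2=20 best=140 → r--
[4,5] min(20,6)*1=6 best=140 → r--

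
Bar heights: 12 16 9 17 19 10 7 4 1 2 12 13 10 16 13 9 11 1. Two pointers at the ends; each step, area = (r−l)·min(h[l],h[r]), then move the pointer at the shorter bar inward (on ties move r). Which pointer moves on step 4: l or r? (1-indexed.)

l=1 r=18: min(12,1)*17=17 best=17 *, r--
l=1 r=17: min(12,11)*16=176 best=176 *, r--
l=1 r=16: min(12,9)*15=135 best=176, r--
l=1 r=15: min(12,13)*14=168 best=176, l++

l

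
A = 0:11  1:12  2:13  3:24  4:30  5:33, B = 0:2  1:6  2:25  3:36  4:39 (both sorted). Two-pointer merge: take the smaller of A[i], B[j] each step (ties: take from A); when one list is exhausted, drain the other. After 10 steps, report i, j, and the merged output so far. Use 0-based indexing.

i=6, j=4, merged so far=[2, 6, 11, 12, 13, 24, 25, 30, 33, 36]

[i=0,j=0] A[i]=11>B[j]=2 take 2 → j++
[i=0,j=1] A[i]=11>B[j]=6 take 6 → j++
[i=0,j=2] A[i]=11<=B[j]=25 take 11 → i++
[i=1,j=2] A[i]=12<=B[j]=25 take 12 → i++
[i=2,j=2] A[i]=13<=B[j]=25 take 13 → i++
[i=3,j=2] A[i]=24<=B[j]=25 take 24 → i++
[i=4,j=2] A[i]=30>B[j]=25 take 25 → j++
[i=4,j=3] A[i]=30<=B[j]=36 take 30 → i++
[i=5,j=3] A[i]=33<=B[j]=36 take 33 → i++
[i=6,j=3] A done, take B[j]=36 → j++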